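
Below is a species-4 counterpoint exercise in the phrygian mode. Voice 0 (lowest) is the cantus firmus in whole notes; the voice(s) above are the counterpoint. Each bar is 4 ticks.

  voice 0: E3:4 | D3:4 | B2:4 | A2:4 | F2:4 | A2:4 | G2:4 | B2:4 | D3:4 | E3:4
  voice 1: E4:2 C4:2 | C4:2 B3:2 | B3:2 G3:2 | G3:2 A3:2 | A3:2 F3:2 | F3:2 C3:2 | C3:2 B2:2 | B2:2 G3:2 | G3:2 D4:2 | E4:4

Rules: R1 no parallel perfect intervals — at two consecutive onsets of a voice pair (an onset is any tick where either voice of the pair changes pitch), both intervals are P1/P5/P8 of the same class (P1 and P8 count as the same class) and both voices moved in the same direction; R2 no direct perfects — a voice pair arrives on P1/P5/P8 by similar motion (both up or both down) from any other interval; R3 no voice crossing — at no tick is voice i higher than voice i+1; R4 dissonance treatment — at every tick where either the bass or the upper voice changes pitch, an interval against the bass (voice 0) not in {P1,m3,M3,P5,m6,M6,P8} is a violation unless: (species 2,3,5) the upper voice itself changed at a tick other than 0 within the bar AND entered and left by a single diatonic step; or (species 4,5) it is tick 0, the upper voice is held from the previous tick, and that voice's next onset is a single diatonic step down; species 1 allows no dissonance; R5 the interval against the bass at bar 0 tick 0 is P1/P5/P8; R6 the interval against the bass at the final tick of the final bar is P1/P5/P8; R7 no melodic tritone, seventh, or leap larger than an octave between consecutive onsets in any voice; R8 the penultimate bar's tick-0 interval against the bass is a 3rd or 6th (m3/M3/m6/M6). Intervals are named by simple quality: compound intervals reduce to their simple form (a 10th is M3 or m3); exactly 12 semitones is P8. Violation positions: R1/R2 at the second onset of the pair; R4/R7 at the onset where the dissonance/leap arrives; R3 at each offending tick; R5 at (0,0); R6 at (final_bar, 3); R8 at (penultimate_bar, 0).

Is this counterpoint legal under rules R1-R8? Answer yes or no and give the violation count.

No (4 violations)

bar 0: v0=E3 v1=E4 (P8)
bar 1: v0=D3 v1=C4 (m7)
bar 2: v0=B2 v1=B3 (P8)
bar 3: v0=A2 v1=G3 (m7)
bar 4: v0=F2 v1=A3 (M3)
bar 5: v0=A2 v1=F3 (m6)
bar 6: v0=G2 v1=C3 (P4)
bar 7: v0=B2 v1=B2 (P1)
bar 8: v0=D3 v1=G3 (P4)
bar 9: v0=E3 v1=E4 (P8)
  R4 @ bar3.0: A2/G3 m7 untreated
  R4 @ bar8.0: D3/G3 P4 untreated
  R8 @ bar8.0: penult P4 not 3rd/6th
  R1 @ bar9.0: D3/D4 P8 -> E3/E4 P8 similar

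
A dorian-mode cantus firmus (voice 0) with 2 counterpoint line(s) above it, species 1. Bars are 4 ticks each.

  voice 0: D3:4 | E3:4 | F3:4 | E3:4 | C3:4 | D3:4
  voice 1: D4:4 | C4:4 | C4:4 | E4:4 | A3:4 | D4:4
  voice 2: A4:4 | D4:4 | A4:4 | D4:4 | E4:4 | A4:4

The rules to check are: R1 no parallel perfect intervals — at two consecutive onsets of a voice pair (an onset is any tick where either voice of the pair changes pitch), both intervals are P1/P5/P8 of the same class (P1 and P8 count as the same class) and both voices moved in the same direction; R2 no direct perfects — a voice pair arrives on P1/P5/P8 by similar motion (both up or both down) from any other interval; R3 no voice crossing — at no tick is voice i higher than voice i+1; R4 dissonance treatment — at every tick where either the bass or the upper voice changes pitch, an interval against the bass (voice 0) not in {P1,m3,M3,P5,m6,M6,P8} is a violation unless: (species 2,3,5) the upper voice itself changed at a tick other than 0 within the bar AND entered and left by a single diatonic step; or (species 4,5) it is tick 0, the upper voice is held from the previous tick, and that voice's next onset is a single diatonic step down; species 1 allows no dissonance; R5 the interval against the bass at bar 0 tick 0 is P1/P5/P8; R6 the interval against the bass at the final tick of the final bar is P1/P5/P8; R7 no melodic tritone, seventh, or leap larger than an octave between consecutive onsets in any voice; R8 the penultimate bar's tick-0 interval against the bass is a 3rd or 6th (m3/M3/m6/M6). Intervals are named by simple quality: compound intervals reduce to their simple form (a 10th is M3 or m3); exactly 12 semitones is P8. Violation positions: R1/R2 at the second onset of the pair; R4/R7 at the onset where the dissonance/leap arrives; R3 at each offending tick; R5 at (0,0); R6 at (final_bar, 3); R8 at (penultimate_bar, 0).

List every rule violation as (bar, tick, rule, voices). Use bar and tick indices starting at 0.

bar 0: v0=D3 v1=D4 v2=A4 downbeat P5
bar 1: v0=E3 v1=C4 v2=D4 downbeat m7
bar 2: v0=F3 v1=C4 v2=A4 downbeat M3
bar 3: v0=E3 v1=E4 v2=D4 downbeat m7
bar 4: v0=C3 v1=A3 v2=E4 downbeat M3
bar 5: v0=D3 v1=D4 v2=A4 downbeat P5
  -> R4 @ bar 1 tick 0 v(0, 2): E3/D4 m7 untreated
  -> R3 @ bar 3 tick 0 v(1, 2): E4 above D4
  -> R4 @ bar 3 tick 0 v(0, 2): E3/D4 m7 untreated
  -> R3 @ bar 3 tick 1 v(1, 2): E4 above D4
  -> R3 @ bar 3 tick 2 v(1, 2): E4 above D4
  -> R3 @ bar 3 tick 3 v(1, 2): E4 above D4
  -> R1 @ bar 5 tick 0 v(1, 2): A3/E4 P5 -> D4/A4 P5 similar
  -> R2 @ bar 5 tick 0 v(0, 1): C3/A3 M6 -> D3/D4 P8 similar
  -> R2 @ bar 5 tick 0 v(0, 2): C3/E4 M3 -> D3/A4 P5 similar

(1, 0, R4, (0, 2))
(3, 0, R3, (1, 2))
(3, 0, R4, (0, 2))
(3, 1, R3, (1, 2))
(3, 2, R3, (1, 2))
(3, 3, R3, (1, 2))
(5, 0, R1, (1, 2))
(5, 0, R2, (0, 1))
(5, 0, R2, (0, 2))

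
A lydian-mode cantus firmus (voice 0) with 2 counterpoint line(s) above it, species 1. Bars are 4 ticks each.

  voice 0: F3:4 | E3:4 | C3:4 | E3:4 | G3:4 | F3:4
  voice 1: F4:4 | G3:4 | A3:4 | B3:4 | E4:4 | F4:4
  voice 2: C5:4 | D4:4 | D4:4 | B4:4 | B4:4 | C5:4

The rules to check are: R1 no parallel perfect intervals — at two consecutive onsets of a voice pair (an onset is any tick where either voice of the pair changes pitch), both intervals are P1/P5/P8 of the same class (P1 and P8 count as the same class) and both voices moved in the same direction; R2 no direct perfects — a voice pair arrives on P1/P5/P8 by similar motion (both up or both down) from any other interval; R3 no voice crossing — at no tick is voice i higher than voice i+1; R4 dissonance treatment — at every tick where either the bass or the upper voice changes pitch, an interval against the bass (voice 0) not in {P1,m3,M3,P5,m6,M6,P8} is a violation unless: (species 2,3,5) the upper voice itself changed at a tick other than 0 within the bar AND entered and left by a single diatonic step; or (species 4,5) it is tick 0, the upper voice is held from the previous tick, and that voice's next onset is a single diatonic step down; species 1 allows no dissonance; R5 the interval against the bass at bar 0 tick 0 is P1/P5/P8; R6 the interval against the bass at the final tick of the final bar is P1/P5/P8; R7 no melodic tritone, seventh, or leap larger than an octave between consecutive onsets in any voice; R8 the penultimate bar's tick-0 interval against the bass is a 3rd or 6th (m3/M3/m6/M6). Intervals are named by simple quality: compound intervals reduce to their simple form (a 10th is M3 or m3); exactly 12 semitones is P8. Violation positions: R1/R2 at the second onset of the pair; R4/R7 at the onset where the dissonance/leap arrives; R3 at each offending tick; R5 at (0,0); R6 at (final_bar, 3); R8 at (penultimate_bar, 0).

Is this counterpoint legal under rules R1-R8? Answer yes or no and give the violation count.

bar 0: v0=F3 v1=F4 v2=C5 (P5)
bar 1: v0=E3 v1=G3 v2=D4 (m7)
bar 2: v0=C3 v1=A3 v2=D4 (M2)
bar 3: v0=E3 v1=B3 v2=B4 (P5)
bar 4: v0=G3 v1=E4 v2=B4 (M3)
bar 5: v0=F3 v1=F4 v2=C5 (P5)
  R1 @ bar1.0: F4/C5 P5 -> G3/D4 P5 similar
  R4 @ bar1.0: E3/D4 m7 untreated
  R7 @ bar1.0: F4->G3 leap 10st
  R7 @ bar1.0: C5->D4 leap 10st
  R4 @ bar2.0: C3/D4 M2 untreated
  R2 @ bar3.0: C3/A3 M6 -> E3/B3 P5 similar
  R2 @ bar3.0: C3/D4 M2 -> E3/B4 P5 similar
  R2 @ bar3.0: A3/D4 P4 -> B3/B4 P8 similar
  R1 @ bar5.0: E4/B4 P5 -> F4/C5 P5 similar

No (9 violations)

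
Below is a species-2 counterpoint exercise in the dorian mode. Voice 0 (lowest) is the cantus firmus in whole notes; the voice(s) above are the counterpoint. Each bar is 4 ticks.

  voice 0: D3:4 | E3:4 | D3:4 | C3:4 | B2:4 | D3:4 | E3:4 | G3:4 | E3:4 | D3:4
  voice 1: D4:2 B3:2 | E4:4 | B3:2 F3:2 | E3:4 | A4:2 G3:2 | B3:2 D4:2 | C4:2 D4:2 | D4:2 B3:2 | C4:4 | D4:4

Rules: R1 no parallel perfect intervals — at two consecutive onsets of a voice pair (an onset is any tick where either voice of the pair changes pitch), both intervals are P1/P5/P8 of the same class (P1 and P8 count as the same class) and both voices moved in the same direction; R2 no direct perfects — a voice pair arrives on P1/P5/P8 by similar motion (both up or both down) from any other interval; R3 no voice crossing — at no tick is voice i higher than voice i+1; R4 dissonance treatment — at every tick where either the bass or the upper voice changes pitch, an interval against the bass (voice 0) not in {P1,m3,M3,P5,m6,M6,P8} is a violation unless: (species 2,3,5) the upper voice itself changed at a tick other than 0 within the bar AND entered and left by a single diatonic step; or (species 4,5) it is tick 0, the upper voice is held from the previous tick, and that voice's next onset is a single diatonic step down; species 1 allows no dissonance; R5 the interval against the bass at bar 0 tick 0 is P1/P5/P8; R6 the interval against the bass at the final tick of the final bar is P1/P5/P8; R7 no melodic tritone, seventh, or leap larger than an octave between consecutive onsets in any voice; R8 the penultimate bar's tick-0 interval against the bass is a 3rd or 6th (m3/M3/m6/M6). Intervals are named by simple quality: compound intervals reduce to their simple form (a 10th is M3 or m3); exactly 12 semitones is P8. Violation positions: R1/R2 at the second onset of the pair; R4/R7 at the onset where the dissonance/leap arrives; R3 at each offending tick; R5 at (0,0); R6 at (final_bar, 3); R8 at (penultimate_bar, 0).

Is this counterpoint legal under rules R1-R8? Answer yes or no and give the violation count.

bar 0: v0=D3 v1=D4 (P8)
bar 1: v0=E3 v1=E4 (P8)
bar 2: v0=D3 v1=B3 (M6)
bar 3: v0=C3 v1=E3 (M3)
bar 4: v0=B2 v1=A4 (m7)
bar 5: v0=D3 v1=B3 (M6)
bar 6: v0=E3 v1=C4 (m6)
bar 7: v0=G3 v1=D4 (P5)
bar 8: v0=E3 v1=C4 (m6)
bar 9: v0=D3 v1=D4 (P8)
  R2 @ bar1.0: D3/B3 M6 -> E3/E4 P8 similar
  R7 @ bar2.2: B3->F3 leap 6st
  R4 @ bar4.0: B2/A4 m7 untreated
  R7 @ bar4.0: E3->A4 leap 17st
  R7 @ bar4.2: A4->G3 leap 14st
  R4 @ bar6.2: E3/D4 m7 untreated

No (6 violations)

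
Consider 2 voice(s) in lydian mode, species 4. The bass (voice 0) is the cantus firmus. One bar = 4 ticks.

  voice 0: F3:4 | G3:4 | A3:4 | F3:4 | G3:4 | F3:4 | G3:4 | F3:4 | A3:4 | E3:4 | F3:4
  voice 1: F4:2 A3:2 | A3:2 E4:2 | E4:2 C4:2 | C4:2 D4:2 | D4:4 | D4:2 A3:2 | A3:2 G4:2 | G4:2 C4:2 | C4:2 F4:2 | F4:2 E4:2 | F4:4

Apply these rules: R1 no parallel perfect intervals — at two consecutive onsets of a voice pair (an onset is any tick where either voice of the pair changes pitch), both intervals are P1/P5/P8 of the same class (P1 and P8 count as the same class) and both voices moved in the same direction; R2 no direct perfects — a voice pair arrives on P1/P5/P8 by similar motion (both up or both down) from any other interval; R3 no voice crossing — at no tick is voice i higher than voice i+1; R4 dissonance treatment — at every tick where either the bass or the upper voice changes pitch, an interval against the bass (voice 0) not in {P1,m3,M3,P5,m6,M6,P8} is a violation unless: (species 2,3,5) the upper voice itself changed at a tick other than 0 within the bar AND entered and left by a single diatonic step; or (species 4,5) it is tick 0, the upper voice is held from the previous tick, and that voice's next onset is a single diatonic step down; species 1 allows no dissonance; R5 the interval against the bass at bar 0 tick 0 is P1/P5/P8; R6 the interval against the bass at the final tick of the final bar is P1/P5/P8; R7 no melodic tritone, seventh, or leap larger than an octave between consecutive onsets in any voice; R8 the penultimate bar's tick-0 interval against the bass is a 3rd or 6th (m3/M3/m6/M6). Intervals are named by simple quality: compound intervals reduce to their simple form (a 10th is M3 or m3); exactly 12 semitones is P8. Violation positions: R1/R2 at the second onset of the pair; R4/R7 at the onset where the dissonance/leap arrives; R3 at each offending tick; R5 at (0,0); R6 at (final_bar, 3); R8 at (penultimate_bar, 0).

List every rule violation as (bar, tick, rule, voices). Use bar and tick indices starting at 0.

(1, 0, R4, (0, 1))
(6, 0, R4, (0, 1))
(6, 2, R7, (1,))
(7, 0, R4, (0, 1))
(9, 0, R8, (0, 1))
(10, 0, R1, (0, 1))

bar 0: v0=F3 v1=F4 downbeat P8
bar 1: v0=G3 v1=A3 downbeat M2
bar 2: v0=A3 v1=E4 downbeat P5
bar 3: v0=F3 v1=C4 downbeat P5
bar 4: v0=G3 v1=D4 downbeat P5
bar 5: v0=F3 v1=D4 downbeat M6
bar 6: v0=G3 v1=A3 downbeat M2
bar 7: v0=F3 v1=G4 downbeat M2
bar 8: v0=A3 v1=C4 downbeat m3
bar 9: v0=E3 v1=F4 downbeat m2
bar 10: v0=F3 v1=F4 downbeat P8
  -> R4 @ bar 1 tick 0 v(0, 1): G3/A3 M2 untreated
  -> R4 @ bar 6 tick 0 v(0, 1): G3/A3 M2 untreated
  -> R7 @ bar 6 tick 2 v(1,): A3->G4 leap 10st
  -> R4 @ bar 7 tick 0 v(0, 1): F3/G4 M2 untreated
  -> R8 @ bar 9 tick 0 v(0, 1): penult m2 not 3rd/6th
  -> R1 @ bar 10 tick 0 v(0, 1): E3/E4 P8 -> F3/F4 P8 similar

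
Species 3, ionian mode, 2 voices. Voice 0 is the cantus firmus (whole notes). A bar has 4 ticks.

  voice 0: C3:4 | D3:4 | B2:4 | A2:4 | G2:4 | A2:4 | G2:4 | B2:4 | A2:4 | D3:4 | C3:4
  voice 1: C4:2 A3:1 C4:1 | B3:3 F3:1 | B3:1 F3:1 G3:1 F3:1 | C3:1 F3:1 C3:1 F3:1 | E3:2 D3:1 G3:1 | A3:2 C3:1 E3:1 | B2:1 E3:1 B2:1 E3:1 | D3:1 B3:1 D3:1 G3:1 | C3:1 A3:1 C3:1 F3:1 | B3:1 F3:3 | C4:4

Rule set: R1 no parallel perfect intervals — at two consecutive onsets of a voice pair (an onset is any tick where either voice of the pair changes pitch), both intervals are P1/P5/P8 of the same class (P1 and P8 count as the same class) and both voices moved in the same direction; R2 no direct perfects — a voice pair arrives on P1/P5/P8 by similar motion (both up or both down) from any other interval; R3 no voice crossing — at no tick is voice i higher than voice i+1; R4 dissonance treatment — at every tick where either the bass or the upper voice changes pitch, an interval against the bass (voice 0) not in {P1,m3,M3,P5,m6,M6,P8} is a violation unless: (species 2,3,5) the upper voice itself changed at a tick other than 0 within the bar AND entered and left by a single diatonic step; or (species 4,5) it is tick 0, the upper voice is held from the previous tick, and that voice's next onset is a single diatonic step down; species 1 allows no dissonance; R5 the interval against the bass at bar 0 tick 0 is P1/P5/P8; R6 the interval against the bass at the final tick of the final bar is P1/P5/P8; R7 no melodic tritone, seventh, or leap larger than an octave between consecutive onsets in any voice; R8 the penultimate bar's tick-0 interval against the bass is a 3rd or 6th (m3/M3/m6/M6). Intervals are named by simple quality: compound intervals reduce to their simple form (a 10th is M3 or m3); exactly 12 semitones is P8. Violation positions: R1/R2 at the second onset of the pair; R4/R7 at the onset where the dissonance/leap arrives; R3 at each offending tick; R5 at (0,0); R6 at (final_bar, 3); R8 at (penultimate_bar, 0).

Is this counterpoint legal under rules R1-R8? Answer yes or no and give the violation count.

No (8 violations)

bar 0: v0=C3 v1=C4 (P8)
bar 1: v0=D3 v1=B3 (M6)
bar 2: v0=B2 v1=B3 (P8)
bar 3: v0=A2 v1=C3 (m3)
bar 4: v0=G2 v1=E3 (M6)
bar 5: v0=A2 v1=A3 (P8)
bar 6: v0=G2 v1=B2 (M3)
bar 7: v0=B2 v1=D3 (m3)
bar 8: v0=A2 v1=C3 (m3)
bar 9: v0=D3 v1=B3 (M6)
bar 10: v0=C3 v1=C4 (P8)
  R7 @ bar1.3: B3->F3 leap 6st
  R7 @ bar2.0: F3->B3 leap 6st
  R4 @ bar2.1: B2/F3 TT untreated
  R7 @ bar2.1: B3->F3 leap 6st
  R4 @ bar2.3: B2/F3 TT untreated
  R1 @ bar5.0: G2/G3 P8 -> A2/A3 P8 similar
  R7 @ bar9.0: F3->B3 leap 6st
  R7 @ bar9.1: B3->F3 leap 6st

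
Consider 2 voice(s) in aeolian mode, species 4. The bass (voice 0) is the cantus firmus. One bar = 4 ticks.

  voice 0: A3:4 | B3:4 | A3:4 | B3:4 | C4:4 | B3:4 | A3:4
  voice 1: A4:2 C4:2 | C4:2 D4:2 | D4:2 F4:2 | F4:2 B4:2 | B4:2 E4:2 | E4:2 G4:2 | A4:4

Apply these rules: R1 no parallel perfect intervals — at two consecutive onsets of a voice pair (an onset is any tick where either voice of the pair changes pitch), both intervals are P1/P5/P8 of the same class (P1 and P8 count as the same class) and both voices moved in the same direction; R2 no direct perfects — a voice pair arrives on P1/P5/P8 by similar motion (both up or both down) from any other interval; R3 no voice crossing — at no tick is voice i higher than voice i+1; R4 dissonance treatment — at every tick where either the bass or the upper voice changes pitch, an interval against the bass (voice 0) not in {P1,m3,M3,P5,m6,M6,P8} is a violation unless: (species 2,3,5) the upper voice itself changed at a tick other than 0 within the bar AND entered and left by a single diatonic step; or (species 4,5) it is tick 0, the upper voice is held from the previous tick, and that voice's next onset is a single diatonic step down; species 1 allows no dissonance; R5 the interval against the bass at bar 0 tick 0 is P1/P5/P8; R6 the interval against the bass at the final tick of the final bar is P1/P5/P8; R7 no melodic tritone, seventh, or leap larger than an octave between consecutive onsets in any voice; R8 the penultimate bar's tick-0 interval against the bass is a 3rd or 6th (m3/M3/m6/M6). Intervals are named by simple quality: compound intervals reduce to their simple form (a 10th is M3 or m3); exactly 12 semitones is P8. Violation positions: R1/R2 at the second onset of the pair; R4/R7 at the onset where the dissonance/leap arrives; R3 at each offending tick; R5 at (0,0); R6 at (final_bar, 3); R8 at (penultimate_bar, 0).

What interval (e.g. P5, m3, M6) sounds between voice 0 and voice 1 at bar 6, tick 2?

voice 0=A3 voice 1=A4 -> P8

P8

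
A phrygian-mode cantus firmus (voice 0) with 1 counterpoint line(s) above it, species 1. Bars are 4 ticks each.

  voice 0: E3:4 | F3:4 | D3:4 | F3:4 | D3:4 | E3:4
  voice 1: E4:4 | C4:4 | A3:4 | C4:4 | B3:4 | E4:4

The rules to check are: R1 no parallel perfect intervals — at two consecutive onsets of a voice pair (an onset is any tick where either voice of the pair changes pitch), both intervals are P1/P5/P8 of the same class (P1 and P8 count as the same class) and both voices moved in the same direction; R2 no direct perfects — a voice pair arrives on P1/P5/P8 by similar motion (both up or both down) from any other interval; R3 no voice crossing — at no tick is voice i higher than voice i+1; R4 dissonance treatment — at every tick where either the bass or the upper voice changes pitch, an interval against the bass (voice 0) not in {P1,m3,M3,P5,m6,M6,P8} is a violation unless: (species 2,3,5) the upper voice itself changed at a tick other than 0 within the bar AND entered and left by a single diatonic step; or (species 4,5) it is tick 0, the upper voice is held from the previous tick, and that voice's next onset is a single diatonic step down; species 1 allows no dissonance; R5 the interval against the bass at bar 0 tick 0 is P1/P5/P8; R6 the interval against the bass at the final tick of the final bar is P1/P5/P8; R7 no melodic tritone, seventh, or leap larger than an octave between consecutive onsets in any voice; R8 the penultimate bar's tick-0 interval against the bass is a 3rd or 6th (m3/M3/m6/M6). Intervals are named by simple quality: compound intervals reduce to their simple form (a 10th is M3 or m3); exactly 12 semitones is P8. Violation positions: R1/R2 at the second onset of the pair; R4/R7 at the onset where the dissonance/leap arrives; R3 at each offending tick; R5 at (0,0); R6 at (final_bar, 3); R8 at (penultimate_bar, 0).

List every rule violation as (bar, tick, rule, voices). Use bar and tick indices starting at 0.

(2, 0, R1, (0, 1))
(3, 0, R1, (0, 1))
(5, 0, R2, (0, 1))

bar 0: v0=E3 v1=E4 downbeat P8
bar 1: v0=F3 v1=C4 downbeat P5
bar 2: v0=D3 v1=A3 downbeat P5
bar 3: v0=F3 v1=C4 downbeat P5
bar 4: v0=D3 v1=B3 downbeat M6
bar 5: v0=E3 v1=E4 downbeat P8
  -> R1 @ bar 2 tick 0 v(0, 1): F3/C4 P5 -> D3/A3 P5 similar
  -> R1 @ bar 3 tick 0 v(0, 1): D3/A3 P5 -> F3/C4 P5 similar
  -> R2 @ bar 5 tick 0 v(0, 1): D3/B3 M6 -> E3/E4 P8 similar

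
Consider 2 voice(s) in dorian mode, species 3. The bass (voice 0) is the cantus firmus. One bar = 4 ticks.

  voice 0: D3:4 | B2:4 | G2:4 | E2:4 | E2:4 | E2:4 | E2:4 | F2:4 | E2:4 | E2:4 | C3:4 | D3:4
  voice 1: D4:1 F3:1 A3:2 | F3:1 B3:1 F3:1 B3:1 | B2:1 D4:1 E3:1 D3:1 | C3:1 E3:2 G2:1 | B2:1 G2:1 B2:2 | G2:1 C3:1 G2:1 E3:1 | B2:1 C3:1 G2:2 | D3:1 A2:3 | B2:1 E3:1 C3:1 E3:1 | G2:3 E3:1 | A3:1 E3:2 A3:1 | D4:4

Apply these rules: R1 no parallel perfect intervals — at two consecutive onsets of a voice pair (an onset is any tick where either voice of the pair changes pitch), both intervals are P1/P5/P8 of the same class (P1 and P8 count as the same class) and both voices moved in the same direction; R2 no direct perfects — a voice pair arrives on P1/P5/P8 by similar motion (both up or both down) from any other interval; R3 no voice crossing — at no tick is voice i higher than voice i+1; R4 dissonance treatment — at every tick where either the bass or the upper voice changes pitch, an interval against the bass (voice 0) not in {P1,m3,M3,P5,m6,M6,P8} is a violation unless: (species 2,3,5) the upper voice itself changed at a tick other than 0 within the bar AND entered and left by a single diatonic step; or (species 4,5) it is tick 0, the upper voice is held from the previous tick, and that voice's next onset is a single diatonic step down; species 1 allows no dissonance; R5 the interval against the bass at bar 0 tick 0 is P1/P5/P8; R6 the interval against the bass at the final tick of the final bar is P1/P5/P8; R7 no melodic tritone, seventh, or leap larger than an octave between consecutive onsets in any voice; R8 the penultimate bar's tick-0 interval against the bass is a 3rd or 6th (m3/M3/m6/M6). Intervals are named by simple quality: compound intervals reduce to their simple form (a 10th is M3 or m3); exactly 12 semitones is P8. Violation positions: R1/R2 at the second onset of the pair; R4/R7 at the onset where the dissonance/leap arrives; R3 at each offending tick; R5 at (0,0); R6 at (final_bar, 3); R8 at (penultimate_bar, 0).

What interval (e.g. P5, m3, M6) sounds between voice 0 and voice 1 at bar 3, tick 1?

voice 0=E2 voice 1=E3 -> P8

P8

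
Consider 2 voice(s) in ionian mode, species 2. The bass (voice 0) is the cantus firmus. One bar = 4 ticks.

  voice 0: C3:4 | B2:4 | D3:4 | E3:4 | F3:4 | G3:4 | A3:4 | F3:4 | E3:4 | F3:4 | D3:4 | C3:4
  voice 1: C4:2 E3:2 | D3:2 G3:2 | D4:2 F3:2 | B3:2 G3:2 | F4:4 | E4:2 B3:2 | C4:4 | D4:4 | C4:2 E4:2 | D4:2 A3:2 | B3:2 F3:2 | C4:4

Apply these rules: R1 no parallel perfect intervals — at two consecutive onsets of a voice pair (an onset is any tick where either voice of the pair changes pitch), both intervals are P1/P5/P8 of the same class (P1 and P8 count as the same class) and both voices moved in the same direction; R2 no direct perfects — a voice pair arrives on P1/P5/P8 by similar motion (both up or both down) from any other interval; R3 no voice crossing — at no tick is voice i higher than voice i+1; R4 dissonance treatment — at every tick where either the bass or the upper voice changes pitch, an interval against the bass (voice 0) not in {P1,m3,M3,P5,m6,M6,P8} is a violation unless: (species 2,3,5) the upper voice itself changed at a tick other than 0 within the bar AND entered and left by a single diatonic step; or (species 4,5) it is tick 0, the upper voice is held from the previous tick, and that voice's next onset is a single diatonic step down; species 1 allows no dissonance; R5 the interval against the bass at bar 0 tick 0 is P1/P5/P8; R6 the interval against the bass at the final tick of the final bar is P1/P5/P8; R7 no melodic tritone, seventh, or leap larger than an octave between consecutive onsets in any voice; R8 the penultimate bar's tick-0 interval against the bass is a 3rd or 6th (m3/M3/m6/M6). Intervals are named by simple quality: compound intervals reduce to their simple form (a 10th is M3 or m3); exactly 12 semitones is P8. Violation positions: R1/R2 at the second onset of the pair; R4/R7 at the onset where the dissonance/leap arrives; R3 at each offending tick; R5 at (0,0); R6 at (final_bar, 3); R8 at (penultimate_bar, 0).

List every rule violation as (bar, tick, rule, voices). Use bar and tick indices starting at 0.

bar 0: v0=C3 v1=C4 downbeat P8
bar 1: v0=B2 v1=D3 downbeat m3
bar 2: v0=D3 v1=D4 downbeat P8
bar 3: v0=E3 v1=B3 downbeat P5
bar 4: v0=F3 v1=F4 downbeat P8
bar 5: v0=G3 v1=E4 downbeat M6
bar 6: v0=A3 v1=C4 downbeat m3
bar 7: v0=F3 v1=D4 downbeat M6
bar 8: v0=E3 v1=C4 downbeat m6
bar 9: v0=F3 v1=D4 downbeat M6
bar 10: v0=D3 v1=B3 downbeat M6
bar 11: v0=C3 v1=C4 downbeat P8
  -> R2 @ bar 2 tick 0 v(0, 1): B2/G3 m6 -> D3/D4 P8 similar
  -> R2 @ bar 3 tick 0 v(0, 1): D3/F3 m3 -> E3/B3 P5 similar
  -> R7 @ bar 3 tick 0 v(1,): F3->B3 leap 6st
  -> R2 @ bar 4 tick 0 v(0, 1): E3/G3 m3 -> F3/F4 P8 similar
  -> R7 @ bar 4 tick 0 v(1,): G3->F4 leap 10st
  -> R7 @ bar 10 tick 2 v(1,): B3->F3 leap 6st

(2, 0, R2, (0, 1))
(3, 0, R2, (0, 1))
(3, 0, R7, (1,))
(4, 0, R2, (0, 1))
(4, 0, R7, (1,))
(10, 2, R7, (1,))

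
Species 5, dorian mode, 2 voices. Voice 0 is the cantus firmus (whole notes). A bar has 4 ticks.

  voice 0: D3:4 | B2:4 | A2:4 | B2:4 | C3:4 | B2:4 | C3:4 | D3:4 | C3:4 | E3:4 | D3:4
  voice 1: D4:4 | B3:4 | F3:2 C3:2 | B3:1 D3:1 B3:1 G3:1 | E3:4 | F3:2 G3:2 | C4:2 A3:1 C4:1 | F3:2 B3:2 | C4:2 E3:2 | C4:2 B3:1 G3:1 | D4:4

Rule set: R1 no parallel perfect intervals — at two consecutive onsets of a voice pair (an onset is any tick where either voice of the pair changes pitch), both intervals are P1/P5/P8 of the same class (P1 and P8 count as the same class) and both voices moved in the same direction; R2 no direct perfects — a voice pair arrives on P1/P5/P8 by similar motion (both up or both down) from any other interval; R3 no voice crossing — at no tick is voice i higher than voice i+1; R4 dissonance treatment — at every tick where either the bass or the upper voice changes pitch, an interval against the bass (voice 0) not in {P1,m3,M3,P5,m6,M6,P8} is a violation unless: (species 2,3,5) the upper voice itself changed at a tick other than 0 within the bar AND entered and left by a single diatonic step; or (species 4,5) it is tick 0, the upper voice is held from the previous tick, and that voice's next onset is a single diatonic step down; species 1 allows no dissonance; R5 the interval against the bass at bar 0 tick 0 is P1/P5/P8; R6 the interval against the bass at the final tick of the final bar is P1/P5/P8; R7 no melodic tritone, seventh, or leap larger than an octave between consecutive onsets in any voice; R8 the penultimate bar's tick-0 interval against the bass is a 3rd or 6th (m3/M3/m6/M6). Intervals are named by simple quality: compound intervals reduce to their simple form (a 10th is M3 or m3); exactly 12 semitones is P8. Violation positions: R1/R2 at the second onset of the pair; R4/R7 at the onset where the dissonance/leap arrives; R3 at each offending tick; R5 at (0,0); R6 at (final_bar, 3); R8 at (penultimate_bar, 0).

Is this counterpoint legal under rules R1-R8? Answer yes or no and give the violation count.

bar 0: v0=D3 v1=D4 (P8)
bar 1: v0=B2 v1=B3 (P8)
bar 2: v0=A2 v1=F3 (m6)
bar 3: v0=B2 v1=B3 (P8)
bar 4: v0=C3 v1=E3 (M3)
bar 5: v0=B2 v1=F3 (TT)
bar 6: v0=C3 v1=C4 (P8)
bar 7: v0=D3 v1=F3 (m3)
bar 8: v0=C3 v1=C4 (P8)
bar 9: v0=E3 v1=C4 (m6)
bar 10: v0=D3 v1=D4 (P8)
  R1 @ bar1.0: D3/D4 P8 -> B2/B3 P8 similar
  R7 @ bar2.0: B3->F3 leap 6st
  R2 @ bar3.0: A2/C3 m3 -> B2/B3 P8 similar
  R7 @ bar3.0: C3->B3 leap 11st
  R4 @ bar5.0: B2/F3 TT untreated
  R2 @ bar6.0: B2/G3 m6 -> C3/C4 P8 similar
  R7 @ bar7.2: F3->B3 leap 6st

No (7 violations)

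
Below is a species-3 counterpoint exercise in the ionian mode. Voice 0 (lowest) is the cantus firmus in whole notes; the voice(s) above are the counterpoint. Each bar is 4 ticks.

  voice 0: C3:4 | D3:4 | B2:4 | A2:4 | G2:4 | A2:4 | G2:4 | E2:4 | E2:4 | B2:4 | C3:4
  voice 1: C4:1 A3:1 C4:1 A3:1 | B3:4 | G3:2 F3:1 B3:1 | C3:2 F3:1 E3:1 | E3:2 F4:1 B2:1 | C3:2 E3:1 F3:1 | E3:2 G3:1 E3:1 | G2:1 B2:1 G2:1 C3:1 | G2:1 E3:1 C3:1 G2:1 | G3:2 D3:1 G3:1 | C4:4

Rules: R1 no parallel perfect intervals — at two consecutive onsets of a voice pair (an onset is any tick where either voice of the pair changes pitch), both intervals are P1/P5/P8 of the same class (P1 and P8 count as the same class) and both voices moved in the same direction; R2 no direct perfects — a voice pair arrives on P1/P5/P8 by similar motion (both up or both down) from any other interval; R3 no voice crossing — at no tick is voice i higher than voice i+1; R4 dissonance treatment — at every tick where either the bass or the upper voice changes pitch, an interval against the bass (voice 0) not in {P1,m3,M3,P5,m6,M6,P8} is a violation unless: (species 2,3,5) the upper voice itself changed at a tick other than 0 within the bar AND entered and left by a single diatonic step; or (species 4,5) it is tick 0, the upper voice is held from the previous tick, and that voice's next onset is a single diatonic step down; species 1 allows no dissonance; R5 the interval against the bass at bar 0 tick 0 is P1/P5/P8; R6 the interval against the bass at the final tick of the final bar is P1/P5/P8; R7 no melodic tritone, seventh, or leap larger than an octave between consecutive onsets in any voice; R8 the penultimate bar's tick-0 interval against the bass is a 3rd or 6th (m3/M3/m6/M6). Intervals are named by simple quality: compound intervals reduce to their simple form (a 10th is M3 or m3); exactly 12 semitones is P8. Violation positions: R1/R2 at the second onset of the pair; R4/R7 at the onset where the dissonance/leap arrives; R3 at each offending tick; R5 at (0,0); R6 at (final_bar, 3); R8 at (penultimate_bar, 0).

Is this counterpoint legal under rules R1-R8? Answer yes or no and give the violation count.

No (7 violations)

bar 0: v0=C3 v1=C4 (P8)
bar 1: v0=D3 v1=B3 (M6)
bar 2: v0=B2 v1=G3 (m6)
bar 3: v0=A2 v1=C3 (m3)
bar 4: v0=G2 v1=E3 (M6)
bar 5: v0=A2 v1=C3 (m3)
bar 6: v0=G2 v1=E3 (M6)
bar 7: v0=E2 v1=G2 (m3)
bar 8: v0=E2 v1=G2 (m3)
bar 9: v0=B2 v1=G3 (m6)
bar 10: v0=C3 v1=C4 (P8)
  R4 @ bar2.2: B2/F3 TT untreated
  R7 @ bar2.3: F3->B3 leap 6st
  R7 @ bar3.0: B3->C3 leap 11st
  R4 @ bar4.2: G2/F4 m7 untreated
  R7 @ bar4.2: E3->F4 leap 13st
  R7 @ bar4.3: F4->B2 leap 18st
  R2 @ bar10.0: B2/G3 m6 -> C3/C4 P8 similar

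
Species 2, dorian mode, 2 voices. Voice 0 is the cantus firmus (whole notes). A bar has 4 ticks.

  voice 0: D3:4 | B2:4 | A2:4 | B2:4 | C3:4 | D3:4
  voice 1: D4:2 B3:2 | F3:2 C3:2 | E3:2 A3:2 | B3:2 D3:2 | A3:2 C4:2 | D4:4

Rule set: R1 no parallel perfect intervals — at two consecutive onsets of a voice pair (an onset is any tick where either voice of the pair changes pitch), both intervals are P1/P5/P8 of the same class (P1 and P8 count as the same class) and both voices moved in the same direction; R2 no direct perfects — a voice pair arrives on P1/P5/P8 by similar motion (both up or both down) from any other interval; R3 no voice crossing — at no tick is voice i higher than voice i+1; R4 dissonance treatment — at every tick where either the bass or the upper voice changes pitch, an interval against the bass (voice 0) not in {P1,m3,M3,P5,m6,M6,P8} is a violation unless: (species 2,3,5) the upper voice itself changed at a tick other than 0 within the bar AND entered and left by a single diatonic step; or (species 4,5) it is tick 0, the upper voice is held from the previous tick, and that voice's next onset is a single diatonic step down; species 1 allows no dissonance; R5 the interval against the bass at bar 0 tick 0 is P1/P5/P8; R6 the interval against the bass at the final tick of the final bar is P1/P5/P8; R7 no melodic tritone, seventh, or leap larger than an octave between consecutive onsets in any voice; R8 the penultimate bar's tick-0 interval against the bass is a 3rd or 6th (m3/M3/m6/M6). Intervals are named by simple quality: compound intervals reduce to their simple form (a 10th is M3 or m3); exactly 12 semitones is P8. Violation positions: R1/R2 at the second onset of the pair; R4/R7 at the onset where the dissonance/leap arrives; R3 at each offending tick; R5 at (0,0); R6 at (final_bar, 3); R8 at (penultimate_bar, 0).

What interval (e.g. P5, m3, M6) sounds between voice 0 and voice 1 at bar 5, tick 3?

voice 0=D3 voice 1=D4 -> P8

P8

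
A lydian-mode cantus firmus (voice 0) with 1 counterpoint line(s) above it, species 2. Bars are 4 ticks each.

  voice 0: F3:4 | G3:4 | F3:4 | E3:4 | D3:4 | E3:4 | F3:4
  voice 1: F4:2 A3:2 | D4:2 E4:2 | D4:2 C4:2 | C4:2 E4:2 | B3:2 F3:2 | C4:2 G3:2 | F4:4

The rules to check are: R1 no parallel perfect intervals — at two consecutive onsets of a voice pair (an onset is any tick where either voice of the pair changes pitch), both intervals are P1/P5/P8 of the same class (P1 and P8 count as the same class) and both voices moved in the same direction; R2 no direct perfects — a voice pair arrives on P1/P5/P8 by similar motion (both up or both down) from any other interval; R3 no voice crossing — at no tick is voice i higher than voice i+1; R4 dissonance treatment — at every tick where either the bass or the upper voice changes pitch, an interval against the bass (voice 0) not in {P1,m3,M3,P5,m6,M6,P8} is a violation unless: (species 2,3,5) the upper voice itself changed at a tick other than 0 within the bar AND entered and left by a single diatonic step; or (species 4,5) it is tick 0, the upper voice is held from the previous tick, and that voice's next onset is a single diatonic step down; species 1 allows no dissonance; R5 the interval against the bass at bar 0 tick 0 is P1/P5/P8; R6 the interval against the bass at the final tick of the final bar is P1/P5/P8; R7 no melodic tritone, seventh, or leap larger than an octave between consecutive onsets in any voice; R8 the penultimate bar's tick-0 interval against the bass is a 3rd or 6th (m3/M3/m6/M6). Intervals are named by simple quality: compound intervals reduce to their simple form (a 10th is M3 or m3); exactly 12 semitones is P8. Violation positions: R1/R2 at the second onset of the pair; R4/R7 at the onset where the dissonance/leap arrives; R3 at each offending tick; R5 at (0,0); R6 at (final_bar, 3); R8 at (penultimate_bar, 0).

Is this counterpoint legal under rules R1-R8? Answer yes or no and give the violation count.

bar 0: v0=F3 v1=F4 (P8)
bar 1: v0=G3 v1=D4 (P5)
bar 2: v0=F3 v1=D4 (M6)
bar 3: v0=E3 v1=C4 (m6)
bar 4: v0=D3 v1=B3 (M6)
bar 5: v0=E3 v1=C4 (m6)
bar 6: v0=F3 v1=F4 (P8)
  R2 @ bar1.0: F3/A3 M3 -> G3/D4 P5 similar
  R7 @ bar4.2: B3->F3 leap 6st
  R2 @ bar6.0: E3/G3 m3 -> F3/F4 P8 similar
  R7 @ bar6.0: G3->F4 leap 10st

No (4 violations)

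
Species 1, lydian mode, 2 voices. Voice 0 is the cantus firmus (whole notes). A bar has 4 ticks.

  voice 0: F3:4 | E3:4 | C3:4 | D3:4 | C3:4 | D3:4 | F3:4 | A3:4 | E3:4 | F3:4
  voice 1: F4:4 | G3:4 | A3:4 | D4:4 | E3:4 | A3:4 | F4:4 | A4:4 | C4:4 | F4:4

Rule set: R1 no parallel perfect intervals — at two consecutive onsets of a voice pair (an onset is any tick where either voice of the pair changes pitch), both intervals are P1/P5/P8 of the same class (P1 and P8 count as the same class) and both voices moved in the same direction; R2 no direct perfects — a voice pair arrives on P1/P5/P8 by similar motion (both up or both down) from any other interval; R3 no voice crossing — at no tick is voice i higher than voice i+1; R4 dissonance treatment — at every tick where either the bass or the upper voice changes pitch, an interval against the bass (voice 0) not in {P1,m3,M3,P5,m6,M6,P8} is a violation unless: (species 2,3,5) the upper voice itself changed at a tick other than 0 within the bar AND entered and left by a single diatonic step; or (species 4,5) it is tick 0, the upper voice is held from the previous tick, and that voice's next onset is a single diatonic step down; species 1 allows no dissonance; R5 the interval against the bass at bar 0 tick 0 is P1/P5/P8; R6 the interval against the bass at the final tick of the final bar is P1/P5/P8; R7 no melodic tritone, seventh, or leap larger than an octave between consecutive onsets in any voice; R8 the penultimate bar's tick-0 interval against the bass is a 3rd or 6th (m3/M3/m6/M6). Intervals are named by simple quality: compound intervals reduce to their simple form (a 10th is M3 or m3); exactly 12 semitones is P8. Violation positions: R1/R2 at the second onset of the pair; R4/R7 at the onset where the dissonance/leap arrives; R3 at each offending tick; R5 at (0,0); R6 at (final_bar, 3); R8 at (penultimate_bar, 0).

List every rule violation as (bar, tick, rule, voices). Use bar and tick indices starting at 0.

bar 0: v0=F3 v1=F4 downbeat P8
bar 1: v0=E3 v1=G3 downbeat m3
bar 2: v0=C3 v1=A3 downbeat M6
bar 3: v0=D3 v1=D4 downbeat P8
bar 4: v0=C3 v1=E3 downbeat M3
bar 5: v0=D3 v1=A3 downbeat P5
bar 6: v0=F3 v1=F4 downbeat P8
bar 7: v0=A3 v1=A4 downbeat P8
bar 8: v0=E3 v1=C4 downbeat m6
bar 9: v0=F3 v1=F4 downbeat P8
  -> R7 @ bar 1 tick 0 v(1,): F4->G3 leap 10st
  -> R2 @ bar 3 tick 0 v(0, 1): C3/A3 M6 -> D3/D4 P8 similar
  -> R7 @ bar 4 tick 0 v(1,): D4->E3 leap 10st
  -> R2 @ bar 5 tick 0 v(0, 1): C3/E3 M3 -> D3/A3 P5 similar
  -> R2 @ bar 6 tick 0 v(0, 1): D3/A3 P5 -> F3/F4 P8 similar
  -> R1 @ bar 7 tick 0 v(0, 1): F3/F4 P8 -> A3/A4 P8 similar
  -> R2 @ bar 9 tick 0 v(0, 1): E3/C4 m6 -> F3/F4 P8 similar

(1, 0, R7, (1,))
(3, 0, R2, (0, 1))
(4, 0, R7, (1,))
(5, 0, R2, (0, 1))
(6, 0, R2, (0, 1))
(7, 0, R1, (0, 1))
(9, 0, R2, (0, 1))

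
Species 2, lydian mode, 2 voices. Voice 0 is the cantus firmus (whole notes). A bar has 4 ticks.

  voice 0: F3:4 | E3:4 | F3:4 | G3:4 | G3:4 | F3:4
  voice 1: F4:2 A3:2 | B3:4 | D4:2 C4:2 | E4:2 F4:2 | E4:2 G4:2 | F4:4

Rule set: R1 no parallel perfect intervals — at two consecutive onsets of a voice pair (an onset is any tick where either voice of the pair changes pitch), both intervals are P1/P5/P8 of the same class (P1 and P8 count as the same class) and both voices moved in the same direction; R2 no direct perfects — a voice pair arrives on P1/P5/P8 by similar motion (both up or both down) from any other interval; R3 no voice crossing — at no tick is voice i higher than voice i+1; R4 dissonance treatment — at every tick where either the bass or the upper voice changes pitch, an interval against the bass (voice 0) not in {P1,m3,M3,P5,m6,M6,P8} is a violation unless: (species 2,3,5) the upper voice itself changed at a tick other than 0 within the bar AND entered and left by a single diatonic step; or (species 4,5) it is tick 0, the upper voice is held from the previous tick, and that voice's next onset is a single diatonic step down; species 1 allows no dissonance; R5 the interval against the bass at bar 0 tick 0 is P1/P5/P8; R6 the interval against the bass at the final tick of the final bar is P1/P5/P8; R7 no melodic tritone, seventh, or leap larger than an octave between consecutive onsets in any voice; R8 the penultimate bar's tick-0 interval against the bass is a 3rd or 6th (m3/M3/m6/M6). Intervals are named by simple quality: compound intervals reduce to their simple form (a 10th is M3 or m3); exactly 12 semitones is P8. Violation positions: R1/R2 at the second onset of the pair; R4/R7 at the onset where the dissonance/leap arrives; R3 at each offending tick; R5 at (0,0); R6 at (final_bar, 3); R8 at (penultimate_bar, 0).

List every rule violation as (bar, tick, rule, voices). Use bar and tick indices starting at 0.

(5, 0, R1, (0, 1))

bar 0: v0=F3 v1=F4 downbeat P8
bar 1: v0=E3 v1=B3 downbeat P5
bar 2: v0=F3 v1=D4 downbeat M6
bar 3: v0=G3 v1=E4 downbeat M6
bar 4: v0=G3 v1=E4 downbeat M6
bar 5: v0=F3 v1=F4 downbeat P8
  -> R1 @ bar 5 tick 0 v(0, 1): G3/G4 P8 -> F3/F4 P8 similar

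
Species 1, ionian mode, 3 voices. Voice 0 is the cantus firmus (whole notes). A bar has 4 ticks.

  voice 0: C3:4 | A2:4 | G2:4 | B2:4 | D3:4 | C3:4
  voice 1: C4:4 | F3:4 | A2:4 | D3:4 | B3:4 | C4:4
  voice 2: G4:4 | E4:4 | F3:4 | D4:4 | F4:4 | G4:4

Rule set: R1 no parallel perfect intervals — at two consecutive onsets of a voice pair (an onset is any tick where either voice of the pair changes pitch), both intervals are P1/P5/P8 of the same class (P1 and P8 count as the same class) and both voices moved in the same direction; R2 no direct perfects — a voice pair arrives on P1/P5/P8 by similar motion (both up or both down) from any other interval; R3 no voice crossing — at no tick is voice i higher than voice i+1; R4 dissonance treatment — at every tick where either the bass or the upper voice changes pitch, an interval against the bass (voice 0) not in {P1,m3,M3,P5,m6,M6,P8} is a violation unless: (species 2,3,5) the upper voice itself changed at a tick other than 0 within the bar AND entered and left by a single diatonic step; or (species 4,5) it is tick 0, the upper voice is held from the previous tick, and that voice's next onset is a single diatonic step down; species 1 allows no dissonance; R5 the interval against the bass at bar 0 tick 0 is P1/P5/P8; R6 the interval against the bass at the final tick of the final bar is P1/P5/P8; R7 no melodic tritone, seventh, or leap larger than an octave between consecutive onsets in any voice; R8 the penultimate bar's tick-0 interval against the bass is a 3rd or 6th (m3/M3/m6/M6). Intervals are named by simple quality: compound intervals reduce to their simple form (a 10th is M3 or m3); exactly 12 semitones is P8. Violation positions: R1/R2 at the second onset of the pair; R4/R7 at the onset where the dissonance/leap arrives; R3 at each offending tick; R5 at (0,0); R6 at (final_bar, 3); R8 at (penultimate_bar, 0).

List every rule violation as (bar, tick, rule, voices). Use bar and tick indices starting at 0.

bar 0: v0=C3 v1=C4 v2=G4 downbeat P5
bar 1: v0=A2 v1=F3 v2=E4 downbeat P5
bar 2: v0=G2 v1=A2 v2=F3 downbeat m7
bar 3: v0=B2 v1=D3 v2=D4 downbeat m3
bar 4: v0=D3 v1=B3 v2=F4 downbeat m3
bar 5: v0=C3 v1=C4 v2=G4 downbeat P5
  -> R1 @ bar 1 tick 0 v(0, 2): C3/G4 P5 -> A2/E4 P5 similar
  -> R4 @ bar 2 tick 0 v(0, 1): G2/A2 M2 untreated
  -> R4 @ bar 2 tick 0 v(0, 2): G2/F3 m7 untreated
  -> R7 @ bar 2 tick 0 v(2,): E4->F3 leap 11st
  -> R2 @ bar 3 tick 0 v(1, 2): A2/F3 m6 -> D3/D4 P8 similar
  -> R2 @ bar 5 tick 0 v(1, 2): B3/F4 TT -> C4/G4 P5 similar

(1, 0, R1, (0, 2))
(2, 0, R4, (0, 1))
(2, 0, R4, (0, 2))
(2, 0, R7, (2,))
(3, 0, R2, (1, 2))
(5, 0, R2, (1, 2))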